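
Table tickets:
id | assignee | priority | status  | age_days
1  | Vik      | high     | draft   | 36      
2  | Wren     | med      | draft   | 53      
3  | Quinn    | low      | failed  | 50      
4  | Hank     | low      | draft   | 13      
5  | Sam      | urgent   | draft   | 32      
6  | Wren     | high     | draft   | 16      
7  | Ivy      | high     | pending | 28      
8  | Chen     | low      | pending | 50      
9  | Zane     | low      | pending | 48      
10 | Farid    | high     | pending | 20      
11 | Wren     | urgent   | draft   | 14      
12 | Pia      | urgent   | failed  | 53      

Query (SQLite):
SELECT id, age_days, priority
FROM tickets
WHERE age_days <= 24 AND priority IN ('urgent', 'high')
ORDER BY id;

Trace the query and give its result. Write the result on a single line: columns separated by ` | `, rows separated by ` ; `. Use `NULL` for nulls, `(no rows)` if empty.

6 | 16 | high ; 10 | 20 | high ; 11 | 14 | urgent

age_days <= 24: ids {4, 6, 10, 11}
priority IN ('urgent', 'high'): ids {1, 5, 6, 7, 10, 11, 12}
Combine with AND.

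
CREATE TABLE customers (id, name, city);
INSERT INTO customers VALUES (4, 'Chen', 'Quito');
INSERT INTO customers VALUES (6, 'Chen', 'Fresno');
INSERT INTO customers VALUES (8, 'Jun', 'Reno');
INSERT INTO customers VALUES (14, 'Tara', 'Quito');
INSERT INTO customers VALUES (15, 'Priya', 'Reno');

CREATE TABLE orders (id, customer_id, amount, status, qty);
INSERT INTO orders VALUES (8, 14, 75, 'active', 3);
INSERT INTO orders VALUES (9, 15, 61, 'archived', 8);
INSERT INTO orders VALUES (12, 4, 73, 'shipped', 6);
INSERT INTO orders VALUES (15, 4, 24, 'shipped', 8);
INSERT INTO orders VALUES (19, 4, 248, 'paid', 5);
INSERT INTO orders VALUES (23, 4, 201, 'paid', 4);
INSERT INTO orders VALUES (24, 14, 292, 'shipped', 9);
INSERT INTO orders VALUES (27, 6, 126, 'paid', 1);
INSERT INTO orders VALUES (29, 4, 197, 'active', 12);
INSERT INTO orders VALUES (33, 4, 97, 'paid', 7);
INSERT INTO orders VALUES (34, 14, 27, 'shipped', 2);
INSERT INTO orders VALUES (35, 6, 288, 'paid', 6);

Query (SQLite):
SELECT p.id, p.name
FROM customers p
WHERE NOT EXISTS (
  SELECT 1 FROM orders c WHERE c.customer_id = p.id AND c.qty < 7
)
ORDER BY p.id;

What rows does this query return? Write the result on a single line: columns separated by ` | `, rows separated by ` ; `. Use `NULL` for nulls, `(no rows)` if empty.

8 | Jun ; 15 | Priya

For each customers row, check whether any orders with matching customer_id has qty < 7.
Keep rows where that is false.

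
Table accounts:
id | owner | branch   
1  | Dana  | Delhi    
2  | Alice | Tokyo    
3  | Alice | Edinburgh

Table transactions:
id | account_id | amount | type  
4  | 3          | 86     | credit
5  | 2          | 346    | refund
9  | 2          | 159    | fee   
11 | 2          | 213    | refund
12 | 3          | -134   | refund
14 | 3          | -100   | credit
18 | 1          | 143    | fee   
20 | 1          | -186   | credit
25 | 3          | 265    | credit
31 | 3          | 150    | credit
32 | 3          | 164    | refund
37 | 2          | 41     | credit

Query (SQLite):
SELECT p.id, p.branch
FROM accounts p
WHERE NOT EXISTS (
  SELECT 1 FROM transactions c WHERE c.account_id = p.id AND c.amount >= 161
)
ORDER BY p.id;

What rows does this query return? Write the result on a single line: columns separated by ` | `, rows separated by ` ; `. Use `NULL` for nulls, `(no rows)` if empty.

For each accounts row, check whether any transactions with matching account_id has amount >= 161.
Keep rows where that is false.

1 | Delhi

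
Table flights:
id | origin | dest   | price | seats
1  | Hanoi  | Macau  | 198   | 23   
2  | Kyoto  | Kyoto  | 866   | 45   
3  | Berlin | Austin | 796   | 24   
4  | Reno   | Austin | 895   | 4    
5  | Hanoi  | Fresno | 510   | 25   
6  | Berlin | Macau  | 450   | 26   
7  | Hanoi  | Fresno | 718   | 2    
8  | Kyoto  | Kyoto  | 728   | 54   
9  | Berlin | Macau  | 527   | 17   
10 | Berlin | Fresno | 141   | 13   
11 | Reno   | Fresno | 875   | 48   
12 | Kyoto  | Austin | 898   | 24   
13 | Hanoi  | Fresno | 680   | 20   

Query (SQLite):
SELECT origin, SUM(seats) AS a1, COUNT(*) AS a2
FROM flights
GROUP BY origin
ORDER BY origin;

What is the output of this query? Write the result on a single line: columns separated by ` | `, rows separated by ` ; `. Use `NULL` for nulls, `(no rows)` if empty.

Berlin | 80 | 4 ; Hanoi | 70 | 4 ; Kyoto | 123 | 3 ; Reno | 52 | 2

Group flights by origin.
Per group compute: SUM(seats), COUNT(*).
  Berlin: ids {3, 6, 9, 10} → SUM(seats)=80, COUNT(*)=4
  Hanoi: ids {1, 5, 7, 13} → SUM(seats)=70, COUNT(*)=4
  Kyoto: ids {2, 8, 12} → SUM(seats)=123, COUNT(*)=3
  Reno: ids {4, 11} → SUM(seats)=52, COUNT(*)=2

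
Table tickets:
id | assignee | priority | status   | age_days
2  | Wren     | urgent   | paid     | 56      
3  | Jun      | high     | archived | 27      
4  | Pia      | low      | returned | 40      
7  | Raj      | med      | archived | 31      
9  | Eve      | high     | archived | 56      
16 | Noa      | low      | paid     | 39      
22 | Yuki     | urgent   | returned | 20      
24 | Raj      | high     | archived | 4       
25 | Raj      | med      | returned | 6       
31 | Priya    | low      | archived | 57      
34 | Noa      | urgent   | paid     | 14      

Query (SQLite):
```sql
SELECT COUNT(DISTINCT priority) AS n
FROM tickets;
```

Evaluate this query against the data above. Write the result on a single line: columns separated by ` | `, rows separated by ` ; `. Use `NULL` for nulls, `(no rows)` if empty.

Count distinct non-NULL priority values.

4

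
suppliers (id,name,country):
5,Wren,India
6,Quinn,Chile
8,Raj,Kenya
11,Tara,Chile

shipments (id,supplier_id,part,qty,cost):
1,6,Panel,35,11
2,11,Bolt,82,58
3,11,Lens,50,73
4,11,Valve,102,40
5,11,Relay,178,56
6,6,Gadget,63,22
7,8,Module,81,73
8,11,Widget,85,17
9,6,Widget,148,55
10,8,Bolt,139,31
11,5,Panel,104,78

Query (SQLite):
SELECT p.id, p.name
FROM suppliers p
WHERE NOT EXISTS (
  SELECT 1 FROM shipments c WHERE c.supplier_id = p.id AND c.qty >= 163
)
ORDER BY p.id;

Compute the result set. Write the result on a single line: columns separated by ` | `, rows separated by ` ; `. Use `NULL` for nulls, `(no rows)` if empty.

For each suppliers row, check whether any shipments with matching supplier_id has qty >= 163.
Keep rows where that is false.

5 | Wren ; 6 | Quinn ; 8 | Raj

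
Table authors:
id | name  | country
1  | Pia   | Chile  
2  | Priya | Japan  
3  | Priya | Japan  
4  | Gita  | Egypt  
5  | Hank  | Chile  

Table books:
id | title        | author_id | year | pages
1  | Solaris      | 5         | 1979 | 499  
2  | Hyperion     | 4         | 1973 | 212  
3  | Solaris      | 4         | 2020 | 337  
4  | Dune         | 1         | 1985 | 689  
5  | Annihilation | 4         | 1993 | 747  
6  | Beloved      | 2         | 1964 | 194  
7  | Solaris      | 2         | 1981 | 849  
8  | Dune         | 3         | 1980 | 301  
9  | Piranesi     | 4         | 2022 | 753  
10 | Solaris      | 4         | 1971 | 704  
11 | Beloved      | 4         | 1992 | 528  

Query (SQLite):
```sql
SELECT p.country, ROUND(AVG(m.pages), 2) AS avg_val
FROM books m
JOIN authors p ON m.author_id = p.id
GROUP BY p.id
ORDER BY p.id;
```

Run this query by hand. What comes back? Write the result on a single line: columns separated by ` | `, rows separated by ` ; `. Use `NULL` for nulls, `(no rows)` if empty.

Chile | 689 ; Japan | 521.5 ; Japan | 301 ; Egypt | 546.83 ; Chile | 499

Join each books row to its authors via author_id.
Group joined rows by authors.id; compute ROUND(AVG(m.pages), 2) per group.
  1: ids {4} → ROUND(AVG(m.pages), 2)=689
  2: ids {6, 7} → ROUND(AVG(m.pages), 2)=521.5
  3: ids {8} → ROUND(AVG(m.pages), 2)=301
  4: ids {2, 3, 5, 9, 10, 11} → ROUND(AVG(m.pages), 2)=546.83
  5: ids {1} → ROUND(AVG(m.pages), 2)=499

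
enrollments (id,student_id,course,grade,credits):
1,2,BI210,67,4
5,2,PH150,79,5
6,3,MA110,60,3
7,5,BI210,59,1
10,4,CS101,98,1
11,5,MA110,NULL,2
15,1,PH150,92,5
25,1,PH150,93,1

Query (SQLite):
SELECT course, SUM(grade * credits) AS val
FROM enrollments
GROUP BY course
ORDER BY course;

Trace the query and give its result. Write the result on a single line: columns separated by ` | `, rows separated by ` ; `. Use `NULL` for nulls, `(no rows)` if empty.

BI210 | 327 ; CS101 | 98 ; MA110 | 180 ; PH150 | 948

For each row compute grade * credits.
Group by course; take SUM of the expression per group.
  BI210: ids {1, 7} → SUM(grade * credits)=327
  CS101: ids {10} → SUM(grade * credits)=98
  MA110: ids {6, 11} → SUM(grade * credits)=180
  PH150: ids {5, 15, 25} → SUM(grade * credits)=948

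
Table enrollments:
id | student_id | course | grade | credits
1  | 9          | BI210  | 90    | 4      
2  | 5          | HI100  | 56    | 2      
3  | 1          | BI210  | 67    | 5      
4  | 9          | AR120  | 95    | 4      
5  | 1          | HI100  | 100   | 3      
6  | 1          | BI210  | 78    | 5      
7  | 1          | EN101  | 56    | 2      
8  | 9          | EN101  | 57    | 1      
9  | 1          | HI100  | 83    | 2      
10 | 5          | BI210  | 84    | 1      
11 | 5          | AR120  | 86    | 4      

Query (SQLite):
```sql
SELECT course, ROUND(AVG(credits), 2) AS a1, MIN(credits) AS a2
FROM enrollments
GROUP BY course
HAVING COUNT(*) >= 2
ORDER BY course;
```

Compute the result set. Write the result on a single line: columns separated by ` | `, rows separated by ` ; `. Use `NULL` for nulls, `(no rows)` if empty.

AR120 | 4 | 4 ; BI210 | 3.75 | 1 ; EN101 | 1.5 | 1 ; HI100 | 2.33 | 2

Group enrollments by course.
Per group compute: ROUND(AVG(credits), 2), MIN(credits).
HAVING: drop groups with fewer than 2 rows.
  AR120: ids {4, 11} → ROUND(AVG(credits), 2)=4, MIN(credits)=4
  BI210: ids {1, 3, 6, 10} → ROUND(AVG(credits), 2)=3.75, MIN(credits)=1
  EN101: ids {7, 8} → ROUND(AVG(credits), 2)=1.5, MIN(credits)=1
  HI100: ids {2, 5, 9} → ROUND(AVG(credits), 2)=2.33, MIN(credits)=2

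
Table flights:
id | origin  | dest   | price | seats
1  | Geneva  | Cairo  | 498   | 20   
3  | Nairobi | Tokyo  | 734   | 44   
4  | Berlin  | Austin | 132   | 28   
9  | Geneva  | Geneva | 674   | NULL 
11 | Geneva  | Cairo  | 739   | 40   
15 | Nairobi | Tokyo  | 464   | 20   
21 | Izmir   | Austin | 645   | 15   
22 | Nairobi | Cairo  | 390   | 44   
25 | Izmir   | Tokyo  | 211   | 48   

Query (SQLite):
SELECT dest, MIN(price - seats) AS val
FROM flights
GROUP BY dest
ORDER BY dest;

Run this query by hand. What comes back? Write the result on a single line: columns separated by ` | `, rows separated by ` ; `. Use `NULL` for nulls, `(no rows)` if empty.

Austin | 104 ; Cairo | 346 ; Geneva | NULL ; Tokyo | 163

For each row compute price - seats.
Group by dest; take MIN of the expression per group.
  Austin: ids {4, 21} → MIN(price - seats)=104
  Cairo: ids {1, 11, 22} → MIN(price - seats)=346
  Geneva: ids {9} → MIN(price - seats)=NULL
  Tokyo: ids {3, 15, 25} → MIN(price - seats)=163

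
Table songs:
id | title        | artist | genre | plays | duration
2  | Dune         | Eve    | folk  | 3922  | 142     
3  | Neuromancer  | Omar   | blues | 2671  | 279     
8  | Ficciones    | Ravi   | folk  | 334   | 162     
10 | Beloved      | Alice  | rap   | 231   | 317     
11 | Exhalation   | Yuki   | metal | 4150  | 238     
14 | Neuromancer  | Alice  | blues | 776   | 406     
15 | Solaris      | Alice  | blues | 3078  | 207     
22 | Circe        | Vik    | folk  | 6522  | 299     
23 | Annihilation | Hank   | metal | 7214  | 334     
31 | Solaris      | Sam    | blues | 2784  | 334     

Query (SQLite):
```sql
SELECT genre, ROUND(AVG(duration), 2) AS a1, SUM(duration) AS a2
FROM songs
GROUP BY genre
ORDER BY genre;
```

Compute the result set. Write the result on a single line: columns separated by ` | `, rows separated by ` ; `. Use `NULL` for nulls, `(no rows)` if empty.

Group songs by genre.
Per group compute: ROUND(AVG(duration), 2), SUM(duration).
  blues: ids {3, 14, 15, 31} → ROUND(AVG(duration), 2)=306.5, SUM(duration)=1226
  folk: ids {2, 8, 22} → ROUND(AVG(duration), 2)=201, SUM(duration)=603
  metal: ids {11, 23} → ROUND(AVG(duration), 2)=286, SUM(duration)=572
  rap: ids {10} → ROUND(AVG(duration), 2)=317, SUM(duration)=317

blues | 306.5 | 1226 ; folk | 201 | 603 ; metal | 286 | 572 ; rap | 317 | 317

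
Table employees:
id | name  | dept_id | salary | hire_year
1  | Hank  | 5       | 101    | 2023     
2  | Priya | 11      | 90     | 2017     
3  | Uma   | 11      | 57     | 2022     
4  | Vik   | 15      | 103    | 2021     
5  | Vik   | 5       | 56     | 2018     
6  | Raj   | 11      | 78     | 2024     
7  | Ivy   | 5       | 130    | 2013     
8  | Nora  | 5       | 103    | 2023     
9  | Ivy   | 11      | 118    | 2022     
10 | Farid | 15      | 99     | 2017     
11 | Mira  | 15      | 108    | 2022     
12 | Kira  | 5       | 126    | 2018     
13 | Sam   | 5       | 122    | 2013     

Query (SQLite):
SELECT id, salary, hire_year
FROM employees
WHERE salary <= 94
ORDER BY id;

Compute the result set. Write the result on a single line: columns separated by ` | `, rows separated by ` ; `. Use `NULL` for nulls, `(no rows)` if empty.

salary <= 94: ids {2, 3, 5, 6}

2 | 90 | 2017 ; 3 | 57 | 2022 ; 5 | 56 | 2018 ; 6 | 78 | 2024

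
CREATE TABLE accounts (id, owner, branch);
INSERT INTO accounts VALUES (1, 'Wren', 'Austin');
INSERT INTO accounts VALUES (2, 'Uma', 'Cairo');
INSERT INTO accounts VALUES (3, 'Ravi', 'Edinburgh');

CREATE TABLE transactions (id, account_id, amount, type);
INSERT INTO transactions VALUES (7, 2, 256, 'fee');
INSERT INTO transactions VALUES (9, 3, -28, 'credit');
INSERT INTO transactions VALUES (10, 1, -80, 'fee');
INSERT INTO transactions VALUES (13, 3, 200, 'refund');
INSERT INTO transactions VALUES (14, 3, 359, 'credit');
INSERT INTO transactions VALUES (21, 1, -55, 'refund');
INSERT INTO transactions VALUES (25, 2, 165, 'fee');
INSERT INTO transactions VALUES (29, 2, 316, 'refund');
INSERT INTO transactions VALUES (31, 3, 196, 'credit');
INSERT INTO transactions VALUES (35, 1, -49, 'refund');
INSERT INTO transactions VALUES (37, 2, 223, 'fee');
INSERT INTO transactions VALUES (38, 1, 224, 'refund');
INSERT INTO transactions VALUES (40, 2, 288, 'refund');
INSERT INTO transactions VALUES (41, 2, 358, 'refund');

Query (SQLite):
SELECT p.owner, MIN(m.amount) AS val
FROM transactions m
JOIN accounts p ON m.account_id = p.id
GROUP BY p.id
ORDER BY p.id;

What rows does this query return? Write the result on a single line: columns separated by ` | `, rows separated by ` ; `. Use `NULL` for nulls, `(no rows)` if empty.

Wren | -80 ; Uma | 165 ; Ravi | -28

Join each transactions row to its accounts via account_id.
Group joined rows by accounts.id; compute MIN(m.amount) per group.
  1: ids {10, 21, 35, 38} → MIN(m.amount)=-80
  2: ids {7, 25, 29, 37, 40, 41} → MIN(m.amount)=165
  3: ids {9, 13, 14, 31} → MIN(m.amount)=-28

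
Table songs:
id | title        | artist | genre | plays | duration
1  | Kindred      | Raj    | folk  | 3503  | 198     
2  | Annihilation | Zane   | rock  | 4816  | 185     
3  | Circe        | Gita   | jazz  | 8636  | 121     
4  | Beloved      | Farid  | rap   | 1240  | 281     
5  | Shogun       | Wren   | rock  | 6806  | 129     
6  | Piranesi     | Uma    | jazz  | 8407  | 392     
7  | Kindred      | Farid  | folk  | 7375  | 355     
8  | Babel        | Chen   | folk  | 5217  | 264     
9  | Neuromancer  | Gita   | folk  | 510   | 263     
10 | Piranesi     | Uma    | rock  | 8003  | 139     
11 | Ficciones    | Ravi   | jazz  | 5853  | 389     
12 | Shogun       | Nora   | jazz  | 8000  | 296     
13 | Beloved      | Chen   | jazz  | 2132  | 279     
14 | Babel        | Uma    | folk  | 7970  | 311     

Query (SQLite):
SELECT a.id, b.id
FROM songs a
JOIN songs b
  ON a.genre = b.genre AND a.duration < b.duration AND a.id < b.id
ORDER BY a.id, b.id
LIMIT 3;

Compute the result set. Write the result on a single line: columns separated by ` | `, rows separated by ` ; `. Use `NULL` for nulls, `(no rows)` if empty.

Pairs (a,b) with same genre, a.duration < b.duration, a.id < b.id.
genre groups: folk:{1,7,8,9,14} jazz:{3,6,11,12,13} rap:{4} rock:{2,5,10}
Ordered by (a.id, b.id); first 3.

1 | 7 ; 1 | 8 ; 1 | 9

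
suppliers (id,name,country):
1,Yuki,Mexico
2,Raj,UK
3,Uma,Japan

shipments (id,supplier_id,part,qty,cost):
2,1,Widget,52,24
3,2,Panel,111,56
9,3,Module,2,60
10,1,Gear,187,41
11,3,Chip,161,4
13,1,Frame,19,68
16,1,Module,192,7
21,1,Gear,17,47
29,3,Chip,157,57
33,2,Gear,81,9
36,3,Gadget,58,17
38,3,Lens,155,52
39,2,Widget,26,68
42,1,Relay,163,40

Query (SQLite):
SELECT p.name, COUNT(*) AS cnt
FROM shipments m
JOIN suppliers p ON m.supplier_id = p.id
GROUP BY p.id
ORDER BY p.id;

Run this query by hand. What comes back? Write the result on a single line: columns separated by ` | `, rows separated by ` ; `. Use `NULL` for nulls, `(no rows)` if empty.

Yuki | 6 ; Raj | 3 ; Uma | 5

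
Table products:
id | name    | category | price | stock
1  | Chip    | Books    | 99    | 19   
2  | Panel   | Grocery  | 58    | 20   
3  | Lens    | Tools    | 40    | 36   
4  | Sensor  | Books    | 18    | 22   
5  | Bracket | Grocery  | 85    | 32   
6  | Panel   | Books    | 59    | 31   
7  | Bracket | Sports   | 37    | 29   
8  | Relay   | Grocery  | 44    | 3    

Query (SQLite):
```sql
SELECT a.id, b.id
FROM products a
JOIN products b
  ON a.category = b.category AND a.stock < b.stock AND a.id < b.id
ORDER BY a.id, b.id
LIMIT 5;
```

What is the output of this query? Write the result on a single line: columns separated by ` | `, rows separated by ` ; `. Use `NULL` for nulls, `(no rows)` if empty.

Pairs (a,b) with same category, a.stock < b.stock, a.id < b.id.
category groups: Books:{1,4,6} Grocery:{2,5,8} Sports:{7} Tools:{3}
Ordered by (a.id, b.id); first 5.

1 | 4 ; 1 | 6 ; 2 | 5 ; 4 | 6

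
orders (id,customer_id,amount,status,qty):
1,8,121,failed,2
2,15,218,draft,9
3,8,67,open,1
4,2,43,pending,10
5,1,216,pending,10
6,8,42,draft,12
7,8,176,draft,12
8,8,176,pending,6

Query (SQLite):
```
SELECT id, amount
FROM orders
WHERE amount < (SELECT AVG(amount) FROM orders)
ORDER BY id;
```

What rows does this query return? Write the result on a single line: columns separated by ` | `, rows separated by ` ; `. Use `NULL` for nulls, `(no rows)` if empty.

Scalar subquery: AVG(amount) over all orders rows = 132.375.
Keep rows where amount < that value.

1 | 121 ; 3 | 67 ; 4 | 43 ; 6 | 42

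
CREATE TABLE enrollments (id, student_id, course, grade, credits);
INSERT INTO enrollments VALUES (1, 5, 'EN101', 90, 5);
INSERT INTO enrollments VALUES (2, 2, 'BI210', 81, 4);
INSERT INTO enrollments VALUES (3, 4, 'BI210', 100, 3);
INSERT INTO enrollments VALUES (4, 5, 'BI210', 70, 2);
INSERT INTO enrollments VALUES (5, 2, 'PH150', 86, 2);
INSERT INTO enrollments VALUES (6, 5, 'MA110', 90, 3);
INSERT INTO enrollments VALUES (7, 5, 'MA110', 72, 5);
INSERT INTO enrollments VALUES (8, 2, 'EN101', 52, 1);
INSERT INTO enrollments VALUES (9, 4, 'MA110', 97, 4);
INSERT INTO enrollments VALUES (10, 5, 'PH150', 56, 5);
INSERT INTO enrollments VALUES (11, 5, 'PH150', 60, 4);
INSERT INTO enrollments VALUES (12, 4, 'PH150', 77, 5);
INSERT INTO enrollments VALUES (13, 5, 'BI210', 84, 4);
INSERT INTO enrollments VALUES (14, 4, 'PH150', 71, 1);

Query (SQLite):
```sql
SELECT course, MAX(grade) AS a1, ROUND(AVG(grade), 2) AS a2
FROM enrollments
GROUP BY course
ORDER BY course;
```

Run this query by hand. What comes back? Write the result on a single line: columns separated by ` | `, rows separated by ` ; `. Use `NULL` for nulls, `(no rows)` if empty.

Group enrollments by course.
Per group compute: MAX(grade), ROUND(AVG(grade), 2).
  BI210: ids {2, 3, 4, 13} → MAX(grade)=100, ROUND(AVG(grade), 2)=83.75
  EN101: ids {1, 8} → MAX(grade)=90, ROUND(AVG(grade), 2)=71
  MA110: ids {6, 7, 9} → MAX(grade)=97, ROUND(AVG(grade), 2)=86.33
  PH150: ids {5, 10, 11, 12, 14} → MAX(grade)=86, ROUND(AVG(grade), 2)=70

BI210 | 100 | 83.75 ; EN101 | 90 | 71 ; MA110 | 97 | 86.33 ; PH150 | 86 | 70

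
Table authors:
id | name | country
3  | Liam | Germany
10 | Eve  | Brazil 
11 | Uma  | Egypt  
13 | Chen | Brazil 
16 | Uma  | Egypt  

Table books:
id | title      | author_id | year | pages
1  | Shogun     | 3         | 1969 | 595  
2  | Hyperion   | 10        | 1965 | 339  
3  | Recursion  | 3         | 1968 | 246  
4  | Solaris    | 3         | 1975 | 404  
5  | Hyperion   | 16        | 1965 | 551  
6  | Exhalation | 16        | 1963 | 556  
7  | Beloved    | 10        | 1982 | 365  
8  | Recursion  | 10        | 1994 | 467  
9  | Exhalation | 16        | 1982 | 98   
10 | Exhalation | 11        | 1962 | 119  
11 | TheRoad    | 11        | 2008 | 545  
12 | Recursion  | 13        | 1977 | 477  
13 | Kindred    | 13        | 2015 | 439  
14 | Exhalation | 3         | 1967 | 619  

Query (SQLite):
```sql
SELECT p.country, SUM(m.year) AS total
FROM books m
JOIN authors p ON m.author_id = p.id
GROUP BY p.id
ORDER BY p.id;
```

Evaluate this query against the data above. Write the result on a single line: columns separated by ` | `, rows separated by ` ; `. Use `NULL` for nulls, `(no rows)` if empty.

Join each books row to its authors via author_id.
Group joined rows by authors.id; compute SUM(m.year) per group.
  3: ids {1, 3, 4, 14} → SUM(m.year)=7879
  10: ids {2, 7, 8} → SUM(m.year)=5941
  11: ids {10, 11} → SUM(m.year)=3970
  13: ids {12, 13} → SUM(m.year)=3992
  16: ids {5, 6, 9} → SUM(m.year)=5910

Germany | 7879 ; Brazil | 5941 ; Egypt | 3970 ; Brazil | 3992 ; Egypt | 5910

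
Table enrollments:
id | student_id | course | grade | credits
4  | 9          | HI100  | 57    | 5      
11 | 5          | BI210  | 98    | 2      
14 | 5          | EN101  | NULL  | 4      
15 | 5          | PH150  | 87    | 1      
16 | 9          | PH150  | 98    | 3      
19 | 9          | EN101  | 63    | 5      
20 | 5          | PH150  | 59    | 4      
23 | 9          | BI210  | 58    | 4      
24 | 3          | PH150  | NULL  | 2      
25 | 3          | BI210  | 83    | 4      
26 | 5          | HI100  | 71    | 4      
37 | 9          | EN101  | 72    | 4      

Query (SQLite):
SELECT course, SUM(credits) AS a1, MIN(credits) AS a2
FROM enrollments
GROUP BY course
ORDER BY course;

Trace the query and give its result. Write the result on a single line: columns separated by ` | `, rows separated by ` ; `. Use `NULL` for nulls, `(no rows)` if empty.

Group enrollments by course.
Per group compute: SUM(credits), MIN(credits).
  BI210: ids {11, 23, 25} → SUM(credits)=10, MIN(credits)=2
  EN101: ids {14, 19, 37} → SUM(credits)=13, MIN(credits)=4
  HI100: ids {4, 26} → SUM(credits)=9, MIN(credits)=4
  PH150: ids {15, 16, 20, 24} → SUM(credits)=10, MIN(credits)=1

BI210 | 10 | 2 ; EN101 | 13 | 4 ; HI100 | 9 | 4 ; PH150 | 10 | 1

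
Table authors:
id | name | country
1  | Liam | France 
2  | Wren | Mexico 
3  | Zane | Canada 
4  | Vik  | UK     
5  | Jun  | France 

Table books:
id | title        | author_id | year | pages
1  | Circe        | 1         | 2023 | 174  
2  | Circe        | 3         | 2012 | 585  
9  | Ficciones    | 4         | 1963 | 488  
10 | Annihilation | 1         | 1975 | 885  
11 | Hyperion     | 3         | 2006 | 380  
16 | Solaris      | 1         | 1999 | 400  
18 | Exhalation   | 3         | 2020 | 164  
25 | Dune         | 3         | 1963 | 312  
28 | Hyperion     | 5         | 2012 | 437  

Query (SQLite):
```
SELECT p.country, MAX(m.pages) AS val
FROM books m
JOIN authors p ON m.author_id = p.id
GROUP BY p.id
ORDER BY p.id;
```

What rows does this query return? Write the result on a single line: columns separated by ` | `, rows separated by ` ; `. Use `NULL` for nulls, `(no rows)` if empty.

France | 885 ; Canada | 585 ; UK | 488 ; France | 437

Join each books row to its authors via author_id.
Group joined rows by authors.id; compute MAX(m.pages) per group.
  1: ids {1, 10, 16} → MAX(m.pages)=885
  3: ids {2, 11, 18, 25} → MAX(m.pages)=585
  4: ids {9} → MAX(m.pages)=488
  5: ids {28} → MAX(m.pages)=437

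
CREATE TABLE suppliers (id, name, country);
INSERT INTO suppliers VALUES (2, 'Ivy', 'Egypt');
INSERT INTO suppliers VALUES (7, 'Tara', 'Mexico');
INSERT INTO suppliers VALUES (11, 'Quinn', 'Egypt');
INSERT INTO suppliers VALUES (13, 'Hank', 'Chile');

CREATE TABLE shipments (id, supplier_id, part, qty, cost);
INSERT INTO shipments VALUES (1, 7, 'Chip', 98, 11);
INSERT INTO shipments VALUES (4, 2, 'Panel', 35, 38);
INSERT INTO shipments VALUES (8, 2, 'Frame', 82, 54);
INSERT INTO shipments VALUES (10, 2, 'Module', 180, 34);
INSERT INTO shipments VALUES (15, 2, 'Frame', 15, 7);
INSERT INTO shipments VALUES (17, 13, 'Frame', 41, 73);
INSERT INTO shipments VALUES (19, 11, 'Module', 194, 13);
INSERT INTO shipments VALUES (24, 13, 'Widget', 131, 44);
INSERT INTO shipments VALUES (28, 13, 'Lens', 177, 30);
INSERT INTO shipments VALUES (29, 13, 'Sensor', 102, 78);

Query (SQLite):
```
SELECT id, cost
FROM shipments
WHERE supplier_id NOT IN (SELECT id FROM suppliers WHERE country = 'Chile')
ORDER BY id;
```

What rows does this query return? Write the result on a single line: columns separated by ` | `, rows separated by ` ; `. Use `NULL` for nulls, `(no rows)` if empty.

1 | 11 ; 4 | 38 ; 8 | 54 ; 10 | 34 ; 15 | 7 ; 19 | 13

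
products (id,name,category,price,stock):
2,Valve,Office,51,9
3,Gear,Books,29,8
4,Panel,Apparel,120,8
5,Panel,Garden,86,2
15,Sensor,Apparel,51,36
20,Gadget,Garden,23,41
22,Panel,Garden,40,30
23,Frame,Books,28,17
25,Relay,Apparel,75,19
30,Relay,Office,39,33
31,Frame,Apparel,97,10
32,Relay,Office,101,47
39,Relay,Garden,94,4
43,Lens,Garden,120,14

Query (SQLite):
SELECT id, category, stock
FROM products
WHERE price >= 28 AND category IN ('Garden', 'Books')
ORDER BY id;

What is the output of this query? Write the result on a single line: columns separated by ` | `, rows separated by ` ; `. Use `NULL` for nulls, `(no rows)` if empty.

3 | Books | 8 ; 5 | Garden | 2 ; 22 | Garden | 30 ; 23 | Books | 17 ; 39 | Garden | 4 ; 43 | Garden | 14

price >= 28: ids {2, 3, 4, 5, 15, 22, 23, 25, 30, 31, 32, 39, 43}
category IN ('Garden', 'Books'): ids {3, 5, 20, 22, 23, 39, 43}
Combine with AND.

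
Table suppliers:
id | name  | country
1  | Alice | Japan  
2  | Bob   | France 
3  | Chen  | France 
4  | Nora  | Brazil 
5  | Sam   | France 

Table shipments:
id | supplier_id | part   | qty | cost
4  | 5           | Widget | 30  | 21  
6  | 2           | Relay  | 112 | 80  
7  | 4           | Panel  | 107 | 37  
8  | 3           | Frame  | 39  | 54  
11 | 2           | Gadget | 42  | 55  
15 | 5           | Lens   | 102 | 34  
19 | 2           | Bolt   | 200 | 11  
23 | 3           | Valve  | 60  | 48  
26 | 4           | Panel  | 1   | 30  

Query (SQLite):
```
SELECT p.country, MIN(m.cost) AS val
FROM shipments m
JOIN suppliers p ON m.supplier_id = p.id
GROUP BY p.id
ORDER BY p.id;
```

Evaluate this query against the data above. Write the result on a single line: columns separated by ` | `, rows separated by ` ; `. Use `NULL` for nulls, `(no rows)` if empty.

France | 11 ; France | 48 ; Brazil | 30 ; France | 21

Join each shipments row to its suppliers via supplier_id.
Group joined rows by suppliers.id; compute MIN(m.cost) per group.
  2: ids {6, 11, 19} → MIN(m.cost)=11
  3: ids {8, 23} → MIN(m.cost)=48
  4: ids {7, 26} → MIN(m.cost)=30
  5: ids {4, 15} → MIN(m.cost)=21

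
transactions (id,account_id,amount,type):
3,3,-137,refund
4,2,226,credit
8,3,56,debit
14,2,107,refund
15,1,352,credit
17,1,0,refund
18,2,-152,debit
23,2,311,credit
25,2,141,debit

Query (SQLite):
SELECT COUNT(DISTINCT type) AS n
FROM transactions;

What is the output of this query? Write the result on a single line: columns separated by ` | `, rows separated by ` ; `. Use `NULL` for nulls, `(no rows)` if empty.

Count distinct non-NULL type values.

3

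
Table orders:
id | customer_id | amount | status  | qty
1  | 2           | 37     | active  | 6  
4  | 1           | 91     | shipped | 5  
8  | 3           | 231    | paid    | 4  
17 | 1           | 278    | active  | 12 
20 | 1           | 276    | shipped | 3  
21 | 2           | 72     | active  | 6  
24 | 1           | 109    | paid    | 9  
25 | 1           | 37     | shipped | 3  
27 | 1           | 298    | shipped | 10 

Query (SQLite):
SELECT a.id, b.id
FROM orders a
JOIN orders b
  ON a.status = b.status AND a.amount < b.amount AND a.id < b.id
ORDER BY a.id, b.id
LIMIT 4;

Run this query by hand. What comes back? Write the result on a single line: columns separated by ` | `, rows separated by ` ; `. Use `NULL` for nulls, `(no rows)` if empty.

1 | 17 ; 1 | 21 ; 4 | 20 ; 4 | 27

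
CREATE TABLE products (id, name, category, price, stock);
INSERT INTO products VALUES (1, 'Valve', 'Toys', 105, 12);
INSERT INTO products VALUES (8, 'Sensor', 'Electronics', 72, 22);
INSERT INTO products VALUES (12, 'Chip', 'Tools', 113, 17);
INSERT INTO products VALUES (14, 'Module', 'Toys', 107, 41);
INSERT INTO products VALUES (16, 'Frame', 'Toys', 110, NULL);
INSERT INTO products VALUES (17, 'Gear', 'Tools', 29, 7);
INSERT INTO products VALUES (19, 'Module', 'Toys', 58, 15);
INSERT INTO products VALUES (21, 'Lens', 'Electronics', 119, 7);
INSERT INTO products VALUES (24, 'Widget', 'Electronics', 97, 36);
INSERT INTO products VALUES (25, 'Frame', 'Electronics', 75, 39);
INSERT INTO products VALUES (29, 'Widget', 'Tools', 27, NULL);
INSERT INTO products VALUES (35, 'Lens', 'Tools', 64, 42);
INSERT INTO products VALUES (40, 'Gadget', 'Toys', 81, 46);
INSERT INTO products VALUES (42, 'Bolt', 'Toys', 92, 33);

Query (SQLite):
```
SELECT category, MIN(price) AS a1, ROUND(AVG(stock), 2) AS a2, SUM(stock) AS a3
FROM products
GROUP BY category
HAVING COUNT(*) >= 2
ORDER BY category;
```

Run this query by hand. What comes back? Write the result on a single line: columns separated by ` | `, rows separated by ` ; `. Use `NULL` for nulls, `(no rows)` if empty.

Electronics | 72 | 26 | 104 ; Tools | 27 | 22 | 66 ; Toys | 58 | 29.4 | 147

Group products by category.
Per group compute: MIN(price), ROUND(AVG(stock), 2), SUM(stock).
HAVING: drop groups with fewer than 2 rows.
  Electronics: ids {8, 21, 24, 25} → MIN(price)=72, ROUND(AVG(stock), 2)=26, SUM(stock)=104
  Tools: ids {12, 17, 29, 35} → MIN(price)=27, ROUND(AVG(stock), 2)=22, SUM(stock)=66
  Toys: ids {1, 14, 16, 19, 40, 42} → MIN(price)=58, ROUND(AVG(stock), 2)=29.4, SUM(stock)=147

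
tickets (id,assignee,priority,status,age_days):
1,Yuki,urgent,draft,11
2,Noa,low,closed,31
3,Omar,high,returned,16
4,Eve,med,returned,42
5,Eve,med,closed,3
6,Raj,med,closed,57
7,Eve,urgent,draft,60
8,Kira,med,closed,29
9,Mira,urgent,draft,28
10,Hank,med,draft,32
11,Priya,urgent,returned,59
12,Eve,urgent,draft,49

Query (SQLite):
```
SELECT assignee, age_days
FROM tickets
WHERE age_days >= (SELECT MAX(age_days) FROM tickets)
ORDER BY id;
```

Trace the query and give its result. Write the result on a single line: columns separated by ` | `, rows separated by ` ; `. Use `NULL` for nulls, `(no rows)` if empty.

Eve | 60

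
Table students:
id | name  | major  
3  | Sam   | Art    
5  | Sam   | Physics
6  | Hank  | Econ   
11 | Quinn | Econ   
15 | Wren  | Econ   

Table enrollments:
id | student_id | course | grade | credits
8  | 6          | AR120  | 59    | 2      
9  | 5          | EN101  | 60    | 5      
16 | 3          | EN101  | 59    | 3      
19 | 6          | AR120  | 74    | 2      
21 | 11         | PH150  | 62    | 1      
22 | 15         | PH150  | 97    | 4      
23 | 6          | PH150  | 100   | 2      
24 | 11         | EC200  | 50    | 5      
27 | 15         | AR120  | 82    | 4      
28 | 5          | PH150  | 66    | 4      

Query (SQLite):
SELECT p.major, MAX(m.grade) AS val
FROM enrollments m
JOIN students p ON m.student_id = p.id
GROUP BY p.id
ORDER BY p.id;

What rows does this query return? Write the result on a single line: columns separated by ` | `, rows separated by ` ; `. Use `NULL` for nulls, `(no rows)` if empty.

Art | 59 ; Physics | 66 ; Econ | 100 ; Econ | 62 ; Econ | 97

Join each enrollments row to its students via student_id.
Group joined rows by students.id; compute MAX(m.grade) per group.
  3: ids {16} → MAX(m.grade)=59
  5: ids {9, 28} → MAX(m.grade)=66
  6: ids {8, 19, 23} → MAX(m.grade)=100
  11: ids {21, 24} → MAX(m.grade)=62
  15: ids {22, 27} → MAX(m.grade)=97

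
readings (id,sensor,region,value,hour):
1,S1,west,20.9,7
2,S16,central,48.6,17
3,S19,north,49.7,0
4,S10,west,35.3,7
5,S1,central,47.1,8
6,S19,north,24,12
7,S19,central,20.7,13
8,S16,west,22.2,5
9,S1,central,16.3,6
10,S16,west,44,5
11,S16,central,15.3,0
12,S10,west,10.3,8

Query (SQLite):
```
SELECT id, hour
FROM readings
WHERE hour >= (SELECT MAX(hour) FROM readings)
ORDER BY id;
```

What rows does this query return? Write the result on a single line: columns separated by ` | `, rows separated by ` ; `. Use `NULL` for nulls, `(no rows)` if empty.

2 | 17

Scalar subquery: MAX(hour) over all readings rows = 17.
Keep rows where hour >= that value.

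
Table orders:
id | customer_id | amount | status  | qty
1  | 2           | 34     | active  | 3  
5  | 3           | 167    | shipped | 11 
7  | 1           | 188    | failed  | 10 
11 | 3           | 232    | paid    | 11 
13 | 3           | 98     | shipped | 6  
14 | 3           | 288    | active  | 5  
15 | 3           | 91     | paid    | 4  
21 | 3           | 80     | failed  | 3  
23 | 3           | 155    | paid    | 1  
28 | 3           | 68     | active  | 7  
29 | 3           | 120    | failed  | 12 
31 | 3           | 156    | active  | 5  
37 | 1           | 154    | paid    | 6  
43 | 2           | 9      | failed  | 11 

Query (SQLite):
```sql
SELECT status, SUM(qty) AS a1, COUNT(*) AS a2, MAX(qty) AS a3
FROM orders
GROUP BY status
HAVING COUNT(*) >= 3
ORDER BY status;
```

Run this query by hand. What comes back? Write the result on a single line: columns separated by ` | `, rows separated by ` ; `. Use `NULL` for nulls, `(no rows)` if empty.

active | 20 | 4 | 7 ; failed | 36 | 4 | 12 ; paid | 22 | 4 | 11

Group orders by status.
Per group compute: SUM(qty), COUNT(*), MAX(qty).
HAVING: drop groups with fewer than 3 rows.
  active: ids {1, 14, 28, 31} → SUM(qty)=20, COUNT(*)=4, MAX(qty)=7
  failed: ids {7, 21, 29, 43} → SUM(qty)=36, COUNT(*)=4, MAX(qty)=12
  paid: ids {11, 15, 23, 37} → SUM(qty)=22, COUNT(*)=4, MAX(qty)=11
  shipped: ids {5, 13} → SUM(qty)=17, COUNT(*)=2, MAX(qty)=11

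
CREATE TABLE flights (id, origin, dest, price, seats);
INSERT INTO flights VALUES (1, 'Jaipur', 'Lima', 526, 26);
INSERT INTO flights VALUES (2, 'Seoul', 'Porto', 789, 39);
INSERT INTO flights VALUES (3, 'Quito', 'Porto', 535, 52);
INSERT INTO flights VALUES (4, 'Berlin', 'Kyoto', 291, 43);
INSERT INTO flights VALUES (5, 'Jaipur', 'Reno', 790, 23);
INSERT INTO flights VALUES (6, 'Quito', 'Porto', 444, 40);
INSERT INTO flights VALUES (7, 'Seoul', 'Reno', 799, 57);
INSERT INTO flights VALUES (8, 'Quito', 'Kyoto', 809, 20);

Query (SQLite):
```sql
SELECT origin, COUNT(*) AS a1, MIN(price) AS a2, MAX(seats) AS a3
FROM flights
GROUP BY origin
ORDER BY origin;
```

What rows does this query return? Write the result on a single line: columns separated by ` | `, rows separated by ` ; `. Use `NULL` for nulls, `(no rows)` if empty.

Berlin | 1 | 291 | 43 ; Jaipur | 2 | 526 | 26 ; Quito | 3 | 444 | 52 ; Seoul | 2 | 789 | 57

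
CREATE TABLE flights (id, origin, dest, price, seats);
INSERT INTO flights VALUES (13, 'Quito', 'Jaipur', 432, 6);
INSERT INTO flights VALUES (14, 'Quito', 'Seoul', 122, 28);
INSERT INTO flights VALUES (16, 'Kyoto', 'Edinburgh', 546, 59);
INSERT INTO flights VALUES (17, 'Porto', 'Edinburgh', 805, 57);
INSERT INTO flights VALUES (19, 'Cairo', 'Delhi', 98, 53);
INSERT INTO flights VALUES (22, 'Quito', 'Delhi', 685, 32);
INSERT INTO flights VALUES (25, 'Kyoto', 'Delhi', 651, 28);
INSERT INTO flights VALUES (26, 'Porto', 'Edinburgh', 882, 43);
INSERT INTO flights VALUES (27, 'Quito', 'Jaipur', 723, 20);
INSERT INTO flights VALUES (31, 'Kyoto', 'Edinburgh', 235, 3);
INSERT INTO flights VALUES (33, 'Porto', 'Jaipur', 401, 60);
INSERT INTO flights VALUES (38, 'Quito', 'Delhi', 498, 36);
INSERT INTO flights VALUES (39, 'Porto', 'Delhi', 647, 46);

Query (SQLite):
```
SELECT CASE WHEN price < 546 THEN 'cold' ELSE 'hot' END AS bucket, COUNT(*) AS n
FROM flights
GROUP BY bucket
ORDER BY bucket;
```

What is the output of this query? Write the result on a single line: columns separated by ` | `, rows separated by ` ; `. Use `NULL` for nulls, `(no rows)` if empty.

cold | 6 ; hot | 7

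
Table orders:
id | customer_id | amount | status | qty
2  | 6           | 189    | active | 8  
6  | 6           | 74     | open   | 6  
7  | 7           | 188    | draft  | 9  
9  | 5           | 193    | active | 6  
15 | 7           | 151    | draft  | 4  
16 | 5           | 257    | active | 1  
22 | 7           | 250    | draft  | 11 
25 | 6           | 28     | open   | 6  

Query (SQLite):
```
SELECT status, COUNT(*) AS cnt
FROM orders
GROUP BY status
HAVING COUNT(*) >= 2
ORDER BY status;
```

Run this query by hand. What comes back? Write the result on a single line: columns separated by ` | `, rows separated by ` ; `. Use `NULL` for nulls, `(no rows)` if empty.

active | 3 ; draft | 3 ; open | 2

Partition orders by status; compute COUNT(*) within each group.
HAVING: keep groups with count ≥ 2.
  active: ids {2, 9, 16} → COUNT(*)=3
  draft: ids {7, 15, 22} → COUNT(*)=3
  open: ids {6, 25} → COUNT(*)=2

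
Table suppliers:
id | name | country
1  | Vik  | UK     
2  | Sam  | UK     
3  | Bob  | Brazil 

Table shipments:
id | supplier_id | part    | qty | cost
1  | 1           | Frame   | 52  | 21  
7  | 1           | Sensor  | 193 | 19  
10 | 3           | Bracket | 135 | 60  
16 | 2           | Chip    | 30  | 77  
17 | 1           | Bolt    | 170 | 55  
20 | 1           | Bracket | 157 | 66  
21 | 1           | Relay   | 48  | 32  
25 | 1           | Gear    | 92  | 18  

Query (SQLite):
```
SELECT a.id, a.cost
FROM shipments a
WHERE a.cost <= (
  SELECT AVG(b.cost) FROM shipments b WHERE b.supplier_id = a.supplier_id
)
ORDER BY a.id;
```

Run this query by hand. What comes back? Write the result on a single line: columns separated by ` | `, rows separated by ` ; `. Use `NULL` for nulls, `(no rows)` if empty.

For each shipments row a, compute AVG(cost) over rows sharing a.supplier_id.
Keep row a if a.cost <= that per-group AVG.
  supplier_id=1: AVG(cost) = 35.166667
  supplier_id=2: AVG(cost) = 77.0
  supplier_id=3: AVG(cost) = 60.0

1 | 21 ; 7 | 19 ; 10 | 60 ; 16 | 77 ; 21 | 32 ; 25 | 18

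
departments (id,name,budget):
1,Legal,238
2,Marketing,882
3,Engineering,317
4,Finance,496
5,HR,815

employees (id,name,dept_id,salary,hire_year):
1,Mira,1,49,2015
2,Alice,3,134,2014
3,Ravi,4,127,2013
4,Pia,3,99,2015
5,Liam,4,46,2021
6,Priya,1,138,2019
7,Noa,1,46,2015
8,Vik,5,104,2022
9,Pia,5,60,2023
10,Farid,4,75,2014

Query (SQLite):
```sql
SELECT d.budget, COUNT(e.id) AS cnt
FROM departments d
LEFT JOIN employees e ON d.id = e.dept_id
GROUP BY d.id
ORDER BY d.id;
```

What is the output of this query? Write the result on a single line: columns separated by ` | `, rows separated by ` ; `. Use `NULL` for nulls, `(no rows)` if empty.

238 | 3 ; 882 | 0 ; 317 | 2 ; 496 | 3 ; 815 | 2

LEFT JOIN keeps every departments row; unmatched ones get NULL for employees columns.
Group by departments.id and compute COUNT(e.id). COUNT(col) of an all-NULL group is 0.
  1: ids {1, 6, 7} → COUNT(e.id)=3
  2: ids {—} → COUNT(e.id)=0
  3: ids {2, 4} → COUNT(e.id)=2
  4: ids {3, 5, 10} → COUNT(e.id)=3
  5: ids {8, 9} → COUNT(e.id)=2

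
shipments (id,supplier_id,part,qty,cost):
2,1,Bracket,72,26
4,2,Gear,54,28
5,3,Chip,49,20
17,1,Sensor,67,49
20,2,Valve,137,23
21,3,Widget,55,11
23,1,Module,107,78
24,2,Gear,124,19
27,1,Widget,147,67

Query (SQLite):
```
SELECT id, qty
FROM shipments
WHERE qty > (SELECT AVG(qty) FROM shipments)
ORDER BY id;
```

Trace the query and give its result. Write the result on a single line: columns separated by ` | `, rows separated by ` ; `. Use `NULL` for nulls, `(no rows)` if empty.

Scalar subquery: AVG(qty) over all shipments rows = 90.222222 (≈; comparison uses full precision).
Keep rows where qty > that value.

20 | 137 ; 23 | 107 ; 24 | 124 ; 27 | 147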